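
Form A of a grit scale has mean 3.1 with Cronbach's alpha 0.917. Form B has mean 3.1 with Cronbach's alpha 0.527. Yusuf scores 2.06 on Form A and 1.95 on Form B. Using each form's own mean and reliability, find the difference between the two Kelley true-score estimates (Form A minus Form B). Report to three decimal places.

T̂_A = 0.917(2.06) + 0.083(3.1) = 2.14632
T̂_B = 0.527(1.95) + 0.473(3.1) = 2.49395
T̂_A − T̂_B = -0.34763

-0.348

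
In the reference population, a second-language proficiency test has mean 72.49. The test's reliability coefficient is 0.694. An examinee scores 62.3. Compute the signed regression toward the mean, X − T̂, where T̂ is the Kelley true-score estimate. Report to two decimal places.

T̂ = ρX + (1 − ρ)μ
  = 0.694 × 62.3 + 0.306 × 72.49
  = 43.2362 + 22.18194
  = 65.4181
  ≈ 65.418
X − T̂ = 62.3 − 65.418 = -3.118 → -3.12

-3.12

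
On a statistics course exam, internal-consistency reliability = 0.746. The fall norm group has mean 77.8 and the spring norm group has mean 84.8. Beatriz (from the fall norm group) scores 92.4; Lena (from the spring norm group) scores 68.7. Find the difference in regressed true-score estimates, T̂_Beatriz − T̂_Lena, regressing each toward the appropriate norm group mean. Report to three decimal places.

15.902

T̂_Beatriz = 0.746(92.4) + 0.254(77.8) = 88.69160
T̂_Lena = 0.746(68.7) + 0.254(84.8) = 72.78940
Difference = 88.69160 − 72.78940 = 15.90220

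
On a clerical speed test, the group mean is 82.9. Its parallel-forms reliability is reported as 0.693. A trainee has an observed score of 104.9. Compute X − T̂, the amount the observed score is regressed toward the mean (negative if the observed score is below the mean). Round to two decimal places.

6.75

T̂ = 0.693(104.9) + 0.307(82.9) = 72.6957 + 25.4503 = 98.1460 → 98.146
X − T̂ = 104.9 − 98.146 = 6.754 → 6.75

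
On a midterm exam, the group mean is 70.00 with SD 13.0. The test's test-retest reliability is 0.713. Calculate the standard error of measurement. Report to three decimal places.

6.964

SEM = SD · √(1 − ρ) = 13.0 × √0.287 = 13.0 × 0.5357 = 6.9644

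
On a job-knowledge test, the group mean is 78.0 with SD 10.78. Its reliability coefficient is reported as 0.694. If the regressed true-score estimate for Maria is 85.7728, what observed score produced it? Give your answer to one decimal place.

T̂ = ρX + (1 − ρ)μ  ⇒  X = (T̂ − (1 − ρ)μ) / ρ
X = (85.7728 − 0.306 × 78.0) / 0.694 = (85.7728 − 23.8680) / 0.694 = 61.9048 / 0.694 = 89.200

89.2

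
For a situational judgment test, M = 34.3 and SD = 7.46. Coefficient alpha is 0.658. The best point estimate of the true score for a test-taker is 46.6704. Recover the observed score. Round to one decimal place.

T̂ = ρX + (1 − ρ)μ  ⇒  X = (T̂ − (1 − ρ)μ) / ρ
X = (46.6704 − 0.342 × 34.3) / 0.658 = (46.6704 − 11.7306) / 0.658 = 34.9398 / 0.658 = 53.100

53.1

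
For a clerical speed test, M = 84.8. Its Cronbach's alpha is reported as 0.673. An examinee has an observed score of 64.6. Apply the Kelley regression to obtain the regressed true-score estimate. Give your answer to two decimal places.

71.21

T̂ = ρX + (1 − ρ)μ
  = 0.673 × 64.6 + 0.327 × 84.8
  = 43.4758 + 27.7296
  = 71.205
  ≈ 71.21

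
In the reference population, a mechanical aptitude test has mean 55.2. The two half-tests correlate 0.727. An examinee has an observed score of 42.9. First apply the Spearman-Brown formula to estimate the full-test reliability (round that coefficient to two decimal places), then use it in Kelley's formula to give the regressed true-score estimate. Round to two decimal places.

Spearman-Brown: ρ = 2r/(1 + r) = 2(0.727)/(1 + 0.727) = 1.4540/1.727 = 0.8419 → 0.84
T̂ = ρX + (1 − ρ)μ
  = 0.84 × 42.9 + 0.16 × 55.2
  = 36.036 + 8.832
  = 44.868
  ≈ 44.87

44.87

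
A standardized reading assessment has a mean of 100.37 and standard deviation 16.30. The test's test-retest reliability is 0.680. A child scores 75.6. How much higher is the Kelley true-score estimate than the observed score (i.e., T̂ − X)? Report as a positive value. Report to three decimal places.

T̂ = 0.680(75.6) + 0.320(100.37) = 51.4080 + 32.11840 = 83.52640 → 83.5264
T̂ − X = 83.5264 − 75.6 = 7.9264 → 7.926

7.926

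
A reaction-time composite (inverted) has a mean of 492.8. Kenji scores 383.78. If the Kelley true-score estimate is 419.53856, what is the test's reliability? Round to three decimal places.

0.672

T̂ = ρX + (1 − ρ)μ  ⇒  T̂ − μ = ρ(X − μ)
ρ = (T̂ − μ)/(X − μ) = (419.53856 − 492.8) / (383.78 − 492.8) = -73.26144 / -109.02 = 0.67200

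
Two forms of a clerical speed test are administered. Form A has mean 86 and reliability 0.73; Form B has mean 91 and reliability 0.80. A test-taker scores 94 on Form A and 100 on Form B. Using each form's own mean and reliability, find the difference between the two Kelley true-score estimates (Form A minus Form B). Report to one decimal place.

-6.4

T̂_A = 0.73(94) + 0.27(86) = 91.840
T̂_B = 0.80(100) + 0.20(91) = 98.200
T̂_A − T̂_B = -6.360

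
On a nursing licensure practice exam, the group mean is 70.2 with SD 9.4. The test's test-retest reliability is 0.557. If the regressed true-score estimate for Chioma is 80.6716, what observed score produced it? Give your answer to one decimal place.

89.0

T̂ = ρX + (1 − ρ)μ  ⇒  X = (T̂ − (1 − ρ)μ) / ρ
X = (80.6716 − 0.443 × 70.2) / 0.557 = (80.6716 − 31.0986) / 0.557 = 49.5730 / 0.557 = 89.000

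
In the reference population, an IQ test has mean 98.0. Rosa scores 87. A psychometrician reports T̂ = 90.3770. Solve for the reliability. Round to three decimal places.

T̂ = ρX + (1 − ρ)μ  ⇒  T̂ − μ = ρ(X − μ)
ρ = (T̂ − μ)/(X − μ) = (90.3770 − 98.0) / (87 − 98.0) = -7.6230 / -11.0 = 0.69300

0.693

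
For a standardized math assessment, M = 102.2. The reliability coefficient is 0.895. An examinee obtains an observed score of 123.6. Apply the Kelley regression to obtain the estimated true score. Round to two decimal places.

121.35

T̂ = 0.895(123.6) + 0.105(102.2) = 110.6220 + 10.7310 = 121.353 → 121.35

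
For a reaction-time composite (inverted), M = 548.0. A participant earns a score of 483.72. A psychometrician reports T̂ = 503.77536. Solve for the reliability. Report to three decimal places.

T̂ = ρX + (1 − ρ)μ  ⇒  T̂ − μ = ρ(X − μ)
ρ = (T̂ − μ)/(X − μ) = (503.77536 − 548.0) / (483.72 − 548.0) = -44.22464 / -64.28 = 0.68800

0.688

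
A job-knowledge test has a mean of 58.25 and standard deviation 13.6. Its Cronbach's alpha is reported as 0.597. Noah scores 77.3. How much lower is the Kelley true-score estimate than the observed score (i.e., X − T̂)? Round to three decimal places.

7.677

T̂ = 0.597(77.3) + 0.403(58.25) = 46.1481 + 23.47475 = 69.62285 → 69.6228
X − T̂ = 77.3 − 69.6228 = 7.6771 → 7.677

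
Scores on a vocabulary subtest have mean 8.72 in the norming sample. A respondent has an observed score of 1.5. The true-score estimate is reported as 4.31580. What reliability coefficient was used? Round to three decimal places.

0.610

T̂ = ρX + (1 − ρ)μ  ⇒  T̂ − μ = ρ(X − μ)
ρ = (T̂ − μ)/(X − μ) = (4.31580 − 8.72) / (1.5 − 8.72) = -4.40420 / -7.22 = 0.61000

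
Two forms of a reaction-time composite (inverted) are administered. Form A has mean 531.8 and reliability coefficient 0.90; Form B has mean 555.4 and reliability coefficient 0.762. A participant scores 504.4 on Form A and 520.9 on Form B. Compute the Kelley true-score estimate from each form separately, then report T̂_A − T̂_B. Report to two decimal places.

T̂_A = 0.90(504.4) + 0.10(531.8) = 507.1400
T̂_B = 0.762(520.9) + 0.238(555.4) = 529.1110
T̂_A − T̂_B = -21.9710

-21.97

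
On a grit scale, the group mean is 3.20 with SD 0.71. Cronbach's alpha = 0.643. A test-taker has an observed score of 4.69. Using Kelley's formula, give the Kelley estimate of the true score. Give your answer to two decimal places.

Weight the observed score by reliability and the mean by (1 − reliability): T̂ = 0.643·4.69 + 0.357·3.20 = 3.01567 + 1.14240 = 4.158.

4.16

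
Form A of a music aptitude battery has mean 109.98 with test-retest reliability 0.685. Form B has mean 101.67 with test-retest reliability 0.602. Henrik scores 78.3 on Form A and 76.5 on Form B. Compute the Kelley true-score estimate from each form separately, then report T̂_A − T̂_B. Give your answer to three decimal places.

T̂_A = 0.685(78.3) + 0.315(109.98) = 88.27920
T̂_B = 0.602(76.5) + 0.398(101.67) = 86.51766
T̂_A − T̂_B = 1.76154

1.762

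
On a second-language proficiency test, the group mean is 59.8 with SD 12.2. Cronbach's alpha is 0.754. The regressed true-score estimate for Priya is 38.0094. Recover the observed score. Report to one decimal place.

30.9

T̂ = ρX + (1 − ρ)μ  ⇒  X = (T̂ − (1 − ρ)μ) / ρ
X = (38.0094 − 0.246 × 59.8) / 0.754 = (38.0094 − 14.7108) / 0.754 = 23.2986 / 0.754 = 30.900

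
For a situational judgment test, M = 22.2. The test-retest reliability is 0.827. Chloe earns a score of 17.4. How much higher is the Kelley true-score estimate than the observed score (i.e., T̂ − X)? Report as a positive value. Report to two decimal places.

T̂ = ρX + (1 − ρ)μ
  = 0.827 × 17.4 + 0.173 × 22.2
  = 14.3898 + 3.8406
  = 18.2304
  ≈ 18.230
T̂ − X = 18.230 − 17.4 = 0.830 → 0.83

0.83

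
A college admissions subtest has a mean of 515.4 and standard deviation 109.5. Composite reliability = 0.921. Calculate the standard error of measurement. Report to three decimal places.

SEM = SD · √(1 − ρ) = 109.5 × √0.079 = 109.5 × 0.2811 = 30.7771

30.777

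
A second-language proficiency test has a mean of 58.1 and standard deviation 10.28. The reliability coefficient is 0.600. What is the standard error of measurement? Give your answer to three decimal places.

SEM = SD · √(1 − ρ) = 10.28 × √0.400 = 10.28 × 0.6325 = 6.5016

6.502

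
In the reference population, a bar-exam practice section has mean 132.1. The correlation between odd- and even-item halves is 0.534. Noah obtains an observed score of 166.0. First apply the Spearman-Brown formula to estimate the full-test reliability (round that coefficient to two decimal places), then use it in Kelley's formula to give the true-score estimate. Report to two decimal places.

Spearman-Brown: ρ = 2r/(1 + r) = 2(0.534)/(1 + 0.534) = 1.0680/1.534 = 0.6962 → 0.70
T̂ = ρX + (1 − ρ)μ
  = 0.70 × 166.0 + 0.30 × 132.1
  = 116.200 + 39.630
  = 155.830
  ≈ 155.83

155.83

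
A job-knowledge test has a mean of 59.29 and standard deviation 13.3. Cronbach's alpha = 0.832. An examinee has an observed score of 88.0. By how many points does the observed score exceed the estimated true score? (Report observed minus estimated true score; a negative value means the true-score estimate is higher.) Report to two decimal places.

T̂ = ρX + (1 − ρ)μ
  = 0.832 × 88.0 + 0.168 × 59.29
  = 73.2160 + 9.96072
  = 83.1767
  ≈ 83.177
X − T̂ = 88.0 − 83.177 = 4.823 → 4.82

4.82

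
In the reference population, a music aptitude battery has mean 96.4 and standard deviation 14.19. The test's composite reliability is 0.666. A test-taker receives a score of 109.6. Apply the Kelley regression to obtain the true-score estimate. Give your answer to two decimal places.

T̂ = ρX + (1 − ρ)μ
  = 0.666 × 109.6 + 0.334 × 96.4
  = 72.9936 + 32.1976
  = 105.191
  ≈ 105.19

105.19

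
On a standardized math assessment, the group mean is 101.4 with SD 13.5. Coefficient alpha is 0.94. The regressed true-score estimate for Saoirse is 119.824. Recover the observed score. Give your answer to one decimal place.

121.0

T̂ = ρX + (1 − ρ)μ  ⇒  X = (T̂ − (1 − ρ)μ) / ρ
X = (119.824 − 0.06 × 101.4) / 0.94 = (119.824 − 6.084) / 0.94 = 113.740 / 0.94 = 121.000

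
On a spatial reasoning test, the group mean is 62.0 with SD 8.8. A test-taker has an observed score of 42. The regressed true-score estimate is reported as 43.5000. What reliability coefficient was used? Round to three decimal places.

T̂ = ρX + (1 − ρ)μ  ⇒  T̂ − μ = ρ(X − μ)
ρ = (T̂ − μ)/(X − μ) = (43.5000 − 62.0) / (42 − 62.0) = -18.5000 / -20.0 = 0.92500

0.925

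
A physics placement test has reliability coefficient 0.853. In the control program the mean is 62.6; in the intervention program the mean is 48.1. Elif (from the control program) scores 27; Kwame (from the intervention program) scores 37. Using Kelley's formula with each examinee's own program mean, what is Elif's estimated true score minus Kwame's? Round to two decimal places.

T̂_Elif = 0.853(27) + 0.147(62.6) = 32.2332
T̂_Kwame = 0.853(37) + 0.147(48.1) = 38.6317
Difference = 32.2332 − 38.6317 = -6.3985

-6.40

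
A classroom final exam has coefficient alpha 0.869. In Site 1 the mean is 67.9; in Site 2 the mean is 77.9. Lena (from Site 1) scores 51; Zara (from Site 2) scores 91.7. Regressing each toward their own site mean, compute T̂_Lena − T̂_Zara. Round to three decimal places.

T̂_Lena = 0.869(51) + 0.131(67.9) = 53.21390
T̂_Zara = 0.869(91.7) + 0.131(77.9) = 89.89220
Difference = 53.21390 − 89.89220 = -36.67830

-36.678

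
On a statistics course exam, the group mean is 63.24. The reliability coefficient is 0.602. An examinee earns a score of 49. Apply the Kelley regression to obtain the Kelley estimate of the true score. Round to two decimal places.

54.67

T̂ = 0.602(49) + 0.398(63.24) = 29.498 + 25.16952 = 54.668 → 54.67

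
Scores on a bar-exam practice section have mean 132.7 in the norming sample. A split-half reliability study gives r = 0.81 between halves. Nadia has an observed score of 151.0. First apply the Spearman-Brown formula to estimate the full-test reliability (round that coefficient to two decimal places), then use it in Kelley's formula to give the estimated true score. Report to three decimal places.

Spearman-Brown: ρ = 2r/(1 + r) = 2(0.81)/(1 + 0.81) = 1.620/1.81 = 0.8950 → 0.90
T̂ = ρX + (1 − ρ)μ
  = 0.90 × 151.0 + 0.10 × 132.7
  = 135.900 + 13.270
  = 149.1700
  ≈ 149.170

149.170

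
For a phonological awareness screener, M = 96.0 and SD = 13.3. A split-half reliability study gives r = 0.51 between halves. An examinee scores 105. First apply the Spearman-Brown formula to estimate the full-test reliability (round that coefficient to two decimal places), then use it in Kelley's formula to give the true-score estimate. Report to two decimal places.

Spearman-Brown: ρ = 2r/(1 + r) = 2(0.51)/(1 + 0.51) = 1.020/1.51 = 0.6755 → 0.68
Kelley's formula gives T̂ = 0.68·105 + 0.32·96.0 = 71.40 + 30.720 = 102.120.

102.12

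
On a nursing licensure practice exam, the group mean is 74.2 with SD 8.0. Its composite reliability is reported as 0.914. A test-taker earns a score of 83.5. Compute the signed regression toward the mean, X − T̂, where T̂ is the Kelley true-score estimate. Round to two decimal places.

T̂ = ρX + (1 − ρ)μ
  = 0.914 × 83.5 + 0.086 × 74.2
  = 76.3190 + 6.3812
  = 82.7002
  ≈ 82.700
X − T̂ = 83.5 − 82.700 = 0.800 → 0.80

0.80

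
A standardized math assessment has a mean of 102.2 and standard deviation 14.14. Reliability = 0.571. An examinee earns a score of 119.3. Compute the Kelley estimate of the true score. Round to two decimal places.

111.96

Regress the observed score toward the mean by the unreliability: T̂ = 0.571·119.3 + 0.429·102.2 = 68.1203 + 43.8438 = 111.964.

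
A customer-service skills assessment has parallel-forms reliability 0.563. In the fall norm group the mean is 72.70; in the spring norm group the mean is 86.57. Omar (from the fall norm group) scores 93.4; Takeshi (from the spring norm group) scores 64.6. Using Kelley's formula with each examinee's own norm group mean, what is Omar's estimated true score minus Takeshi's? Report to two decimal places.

10.15

T̂_Omar = 0.563(93.4) + 0.437(72.70) = 84.3541
T̂_Takeshi = 0.563(64.6) + 0.437(86.57) = 74.2009
Difference = 84.3541 − 74.2009 = 10.1532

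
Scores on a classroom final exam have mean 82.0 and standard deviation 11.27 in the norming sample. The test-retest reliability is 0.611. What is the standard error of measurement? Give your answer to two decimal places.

7.03

SEM = SD · √(1 − ρ) = 11.27 × √0.389 = 11.27 × 0.6237 = 7.029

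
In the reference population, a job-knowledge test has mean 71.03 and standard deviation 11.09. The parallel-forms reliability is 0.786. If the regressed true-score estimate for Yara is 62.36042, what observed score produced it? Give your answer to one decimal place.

60.0

T̂ = ρX + (1 − ρ)μ  ⇒  X = (T̂ − (1 − ρ)μ) / ρ
X = (62.36042 − 0.214 × 71.03) / 0.786 = (62.36042 − 15.20042) / 0.786 = 47.16000 / 0.786 = 60.000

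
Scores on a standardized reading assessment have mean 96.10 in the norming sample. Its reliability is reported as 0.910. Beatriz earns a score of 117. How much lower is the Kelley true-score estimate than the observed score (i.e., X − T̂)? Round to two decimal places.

Regress the observed score toward the mean by the unreliability: T̂ = 0.910·117 + 0.090·96.10 = 106.470 + 8.64900 = 115.1190.
X − T̂ = 117 − 115.119 = 1.881 → 1.88

1.88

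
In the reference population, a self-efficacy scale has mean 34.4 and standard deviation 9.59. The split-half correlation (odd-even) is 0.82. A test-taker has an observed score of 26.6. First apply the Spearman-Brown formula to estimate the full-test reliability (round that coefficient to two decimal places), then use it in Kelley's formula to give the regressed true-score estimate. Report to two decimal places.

Spearman-Brown: ρ = 2r/(1 + r) = 2(0.82)/(1 + 0.82) = 1.640/1.82 = 0.9011 → 0.90
Weight the observed score by reliability and the mean by (1 − reliability): T̂ = 0.90·26.6 + 0.10·34.4 = 23.940 + 3.440 = 27.380.

27.38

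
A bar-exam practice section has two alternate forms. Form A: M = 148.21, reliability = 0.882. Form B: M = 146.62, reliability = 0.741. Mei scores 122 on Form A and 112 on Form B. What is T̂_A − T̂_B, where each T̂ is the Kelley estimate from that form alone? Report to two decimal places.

T̂_A = 0.882(122) + 0.118(148.21) = 125.0928
T̂_B = 0.741(112) + 0.259(146.62) = 120.9666
T̂_A − T̂_B = 4.1262

4.13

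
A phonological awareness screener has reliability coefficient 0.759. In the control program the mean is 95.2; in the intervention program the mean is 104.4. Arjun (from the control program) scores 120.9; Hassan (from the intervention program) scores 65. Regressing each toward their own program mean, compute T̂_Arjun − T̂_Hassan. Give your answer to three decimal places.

T̂_Arjun = 0.759(120.9) + 0.241(95.2) = 114.70630
T̂_Hassan = 0.759(65) + 0.241(104.4) = 74.49540
Difference = 114.70630 − 74.49540 = 40.21090

40.211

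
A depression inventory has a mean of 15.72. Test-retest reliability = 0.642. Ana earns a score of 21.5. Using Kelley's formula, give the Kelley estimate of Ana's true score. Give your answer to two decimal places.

Kelley's formula gives T̂ = 0.642·21.5 + 0.358·15.72 = 13.8030 + 5.62776 = 19.431.

19.43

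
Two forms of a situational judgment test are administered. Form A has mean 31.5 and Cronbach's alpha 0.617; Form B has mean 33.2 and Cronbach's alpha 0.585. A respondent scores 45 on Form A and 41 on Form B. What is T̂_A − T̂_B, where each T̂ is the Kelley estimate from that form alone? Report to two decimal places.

T̂_A = 0.617(45) + 0.383(31.5) = 39.8295
T̂_B = 0.585(41) + 0.415(33.2) = 37.7630
T̂_A − T̂_B = 2.0665

2.07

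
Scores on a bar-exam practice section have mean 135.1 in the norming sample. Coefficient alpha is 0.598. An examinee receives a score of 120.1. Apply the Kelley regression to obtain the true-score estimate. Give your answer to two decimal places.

126.13

T̂ = ρX + (1 − ρ)μ
  = 0.598 × 120.1 + 0.402 × 135.1
  = 71.8198 + 54.3102
  = 126.130
  ≈ 126.13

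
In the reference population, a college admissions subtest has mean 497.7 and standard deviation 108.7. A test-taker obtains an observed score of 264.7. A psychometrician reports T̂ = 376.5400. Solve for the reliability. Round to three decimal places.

0.520

T̂ = ρX + (1 − ρ)μ  ⇒  T̂ − μ = ρ(X − μ)
ρ = (T̂ − μ)/(X − μ) = (376.5400 − 497.7) / (264.7 − 497.7) = -121.1600 / -233.0 = 0.52000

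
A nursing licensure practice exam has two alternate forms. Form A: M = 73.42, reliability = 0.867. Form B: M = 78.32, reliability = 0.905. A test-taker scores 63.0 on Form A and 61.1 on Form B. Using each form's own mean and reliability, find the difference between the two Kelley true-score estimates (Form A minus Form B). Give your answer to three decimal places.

T̂_A = 0.867(63.0) + 0.133(73.42) = 64.38586
T̂_B = 0.905(61.1) + 0.095(78.32) = 62.73590
T̂_A − T̂_B = 1.64996

1.650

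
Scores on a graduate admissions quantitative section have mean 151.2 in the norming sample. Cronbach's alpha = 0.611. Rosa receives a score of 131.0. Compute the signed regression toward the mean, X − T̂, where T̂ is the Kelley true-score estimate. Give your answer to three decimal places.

-7.858

T̂ = ρX + (1 − ρ)μ
  = 0.611 × 131.0 + 0.389 × 151.2
  = 80.0410 + 58.8168
  = 138.85780
  ≈ 138.8578
X − T̂ = 131.0 − 138.8578 = -7.8578 → -7.858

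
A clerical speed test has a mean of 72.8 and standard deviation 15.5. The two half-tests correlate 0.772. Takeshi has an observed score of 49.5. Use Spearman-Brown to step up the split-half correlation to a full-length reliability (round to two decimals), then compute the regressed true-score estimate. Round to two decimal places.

52.53

Spearman-Brown: ρ = 2r/(1 + r) = 2(0.772)/(1 + 0.772) = 1.5440/1.772 = 0.8713 → 0.87
T̂ = 0.87(49.5) + 0.13(72.8) = 43.065 + 9.464 = 52.529 → 52.53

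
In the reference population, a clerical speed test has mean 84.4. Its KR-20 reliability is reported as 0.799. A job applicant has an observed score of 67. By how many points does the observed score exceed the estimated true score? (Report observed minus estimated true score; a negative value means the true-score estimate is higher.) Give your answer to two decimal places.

-3.50

T̂ = ρX + (1 − ρ)μ
  = 0.799 × 67 + 0.201 × 84.4
  = 53.533 + 16.9644
  = 70.4974
  ≈ 70.497
X − T̂ = 67 − 70.497 = -3.497 → -3.50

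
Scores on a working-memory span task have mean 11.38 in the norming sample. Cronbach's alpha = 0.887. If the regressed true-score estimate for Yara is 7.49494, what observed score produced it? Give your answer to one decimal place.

T̂ = ρX + (1 − ρ)μ  ⇒  X = (T̂ − (1 − ρ)μ) / ρ
X = (7.49494 − 0.113 × 11.38) / 0.887 = (7.49494 − 1.28594) / 0.887 = 6.20900 / 0.887 = 7.000

7.0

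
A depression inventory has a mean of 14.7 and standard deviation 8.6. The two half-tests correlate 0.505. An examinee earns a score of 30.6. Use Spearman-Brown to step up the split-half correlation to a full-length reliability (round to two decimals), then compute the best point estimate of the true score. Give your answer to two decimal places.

25.35

Spearman-Brown: ρ = 2r/(1 + r) = 2(0.505)/(1 + 0.505) = 1.0100/1.505 = 0.6711 → 0.67
Kelley's formula gives T̂ = 0.67·30.6 + 0.33·14.7 = 20.502 + 4.851 = 25.353.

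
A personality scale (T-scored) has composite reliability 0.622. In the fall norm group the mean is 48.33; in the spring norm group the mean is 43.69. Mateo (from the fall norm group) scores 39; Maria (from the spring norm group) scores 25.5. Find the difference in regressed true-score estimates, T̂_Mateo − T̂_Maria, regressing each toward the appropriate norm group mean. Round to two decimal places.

10.15

T̂_Mateo = 0.622(39) + 0.378(48.33) = 42.5267
T̂_Maria = 0.622(25.5) + 0.378(43.69) = 32.3758
Difference = 42.5267 − 32.3758 = 10.1509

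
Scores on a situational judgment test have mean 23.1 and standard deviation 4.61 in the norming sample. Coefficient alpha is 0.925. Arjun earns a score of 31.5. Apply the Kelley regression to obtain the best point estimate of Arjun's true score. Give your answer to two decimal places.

Kelley's formula gives T̂ = 0.925·31.5 + 0.075·23.1 = 29.1375 + 1.7325 = 30.870.

30.87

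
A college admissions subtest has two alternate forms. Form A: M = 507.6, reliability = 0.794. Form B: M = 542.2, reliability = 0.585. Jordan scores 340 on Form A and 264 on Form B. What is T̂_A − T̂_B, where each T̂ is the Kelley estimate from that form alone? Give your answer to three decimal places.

T̂_A = 0.794(340) + 0.206(507.6) = 374.52560
T̂_B = 0.585(264) + 0.415(542.2) = 379.45300
T̂_A − T̂_B = -4.92740

-4.927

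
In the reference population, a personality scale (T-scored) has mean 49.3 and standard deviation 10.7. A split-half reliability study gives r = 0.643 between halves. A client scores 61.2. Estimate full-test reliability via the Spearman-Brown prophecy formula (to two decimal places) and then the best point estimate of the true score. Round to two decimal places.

58.58

Spearman-Brown: ρ = 2r/(1 + r) = 2(0.643)/(1 + 0.643) = 1.2860/1.643 = 0.7827 → 0.78
T̂ = 0.78(61.2) + 0.22(49.3) = 47.736 + 10.846 = 58.582 → 58.58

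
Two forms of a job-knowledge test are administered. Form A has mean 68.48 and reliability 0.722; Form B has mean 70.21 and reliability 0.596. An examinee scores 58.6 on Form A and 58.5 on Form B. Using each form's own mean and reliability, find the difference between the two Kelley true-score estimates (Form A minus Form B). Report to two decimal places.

-1.88

T̂_A = 0.722(58.6) + 0.278(68.48) = 61.3466
T̂_B = 0.596(58.5) + 0.404(70.21) = 63.2308
T̂_A − T̂_B = -1.8842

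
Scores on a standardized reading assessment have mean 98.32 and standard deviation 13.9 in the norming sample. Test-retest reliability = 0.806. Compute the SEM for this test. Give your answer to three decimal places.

6.122

SEM = SD · √(1 − ρ) = 13.9 × √0.194 = 13.9 × 0.4405 = 6.1223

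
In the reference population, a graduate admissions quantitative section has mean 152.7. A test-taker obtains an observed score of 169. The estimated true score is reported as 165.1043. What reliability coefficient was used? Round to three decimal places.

0.761

T̂ = ρX + (1 − ρ)μ  ⇒  T̂ − μ = ρ(X − μ)
ρ = (T̂ − μ)/(X − μ) = (165.1043 − 152.7) / (169 − 152.7) = 12.4043 / 16.3 = 0.76100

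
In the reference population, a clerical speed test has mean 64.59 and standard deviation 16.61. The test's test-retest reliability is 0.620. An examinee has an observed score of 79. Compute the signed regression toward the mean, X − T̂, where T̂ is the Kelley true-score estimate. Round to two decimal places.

T̂ = ρX + (1 − ρ)μ
  = 0.620 × 79 + 0.380 × 64.59
  = 48.980 + 24.54420
  = 73.5242
  ≈ 73.524
X − T̂ = 79 − 73.524 = 5.476 → 5.48

5.48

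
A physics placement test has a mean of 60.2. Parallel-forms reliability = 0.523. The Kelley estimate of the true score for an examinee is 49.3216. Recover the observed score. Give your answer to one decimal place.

39.4

T̂ = ρX + (1 − ρ)μ  ⇒  X = (T̂ − (1 − ρ)μ) / ρ
X = (49.3216 − 0.477 × 60.2) / 0.523 = (49.3216 − 28.7154) / 0.523 = 20.6062 / 0.523 = 39.400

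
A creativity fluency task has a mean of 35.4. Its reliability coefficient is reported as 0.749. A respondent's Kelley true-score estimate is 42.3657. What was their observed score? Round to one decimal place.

T̂ = ρX + (1 − ρ)μ  ⇒  X = (T̂ − (1 − ρ)μ) / ρ
X = (42.3657 − 0.251 × 35.4) / 0.749 = (42.3657 − 8.8854) / 0.749 = 33.4803 / 0.749 = 44.700

44.7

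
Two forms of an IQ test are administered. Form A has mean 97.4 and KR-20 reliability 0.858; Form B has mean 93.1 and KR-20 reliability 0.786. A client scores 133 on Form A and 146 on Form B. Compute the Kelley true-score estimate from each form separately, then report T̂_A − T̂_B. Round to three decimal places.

-6.735

T̂_A = 0.858(133) + 0.142(97.4) = 127.94480
T̂_B = 0.786(146) + 0.214(93.1) = 134.67940
T̂_A − T̂_B = -6.73460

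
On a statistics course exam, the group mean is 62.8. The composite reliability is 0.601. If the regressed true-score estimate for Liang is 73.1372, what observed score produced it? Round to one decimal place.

T̂ = ρX + (1 − ρ)μ  ⇒  X = (T̂ − (1 − ρ)μ) / ρ
X = (73.1372 − 0.399 × 62.8) / 0.601 = (73.1372 − 25.0572) / 0.601 = 48.0800 / 0.601 = 80.000

80.0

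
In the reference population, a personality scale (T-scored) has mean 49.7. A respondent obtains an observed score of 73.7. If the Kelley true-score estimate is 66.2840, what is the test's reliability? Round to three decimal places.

0.691

T̂ = ρX + (1 − ρ)μ  ⇒  T̂ − μ = ρ(X − μ)
ρ = (T̂ − μ)/(X − μ) = (66.2840 − 49.7) / (73.7 − 49.7) = 16.5840 / 24.0 = 0.69100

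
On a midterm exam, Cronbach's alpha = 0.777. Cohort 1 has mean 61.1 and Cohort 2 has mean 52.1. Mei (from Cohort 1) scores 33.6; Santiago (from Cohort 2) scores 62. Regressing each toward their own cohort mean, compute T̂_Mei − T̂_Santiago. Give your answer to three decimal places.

-20.060

T̂_Mei = 0.777(33.6) + 0.223(61.1) = 39.73250
T̂_Santiago = 0.777(62) + 0.223(52.1) = 59.79230
Difference = 39.73250 − 59.79230 = -20.05980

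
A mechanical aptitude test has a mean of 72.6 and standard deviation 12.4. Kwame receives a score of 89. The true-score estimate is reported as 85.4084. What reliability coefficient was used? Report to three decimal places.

0.781

T̂ = ρX + (1 − ρ)μ  ⇒  T̂ − μ = ρ(X − μ)
ρ = (T̂ − μ)/(X − μ) = (85.4084 − 72.6) / (89 − 72.6) = 12.8084 / 16.4 = 0.78100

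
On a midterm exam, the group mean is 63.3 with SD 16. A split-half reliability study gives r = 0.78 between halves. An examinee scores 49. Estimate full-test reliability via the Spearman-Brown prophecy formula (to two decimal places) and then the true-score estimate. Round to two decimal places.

Spearman-Brown: ρ = 2r/(1 + r) = 2(0.78)/(1 + 0.78) = 1.560/1.78 = 0.8764 → 0.88
Kelley's formula gives T̂ = 0.88·49 + 0.12·63.3 = 43.12 + 7.596 = 50.716.

50.72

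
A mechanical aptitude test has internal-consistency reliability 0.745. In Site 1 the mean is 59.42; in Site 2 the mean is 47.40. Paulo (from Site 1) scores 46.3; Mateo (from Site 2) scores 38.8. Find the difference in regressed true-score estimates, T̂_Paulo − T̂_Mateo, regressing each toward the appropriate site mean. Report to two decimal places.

T̂_Paulo = 0.745(46.3) + 0.255(59.42) = 49.6456
T̂_Mateo = 0.745(38.8) + 0.255(47.40) = 40.9930
Difference = 49.6456 − 40.9930 = 8.6526

8.65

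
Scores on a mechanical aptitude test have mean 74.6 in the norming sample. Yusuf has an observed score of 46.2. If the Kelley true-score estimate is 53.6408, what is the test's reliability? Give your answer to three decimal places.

0.738

T̂ = ρX + (1 − ρ)μ  ⇒  T̂ − μ = ρ(X − μ)
ρ = (T̂ − μ)/(X − μ) = (53.6408 − 74.6) / (46.2 − 74.6) = -20.9592 / -28.4 = 0.73800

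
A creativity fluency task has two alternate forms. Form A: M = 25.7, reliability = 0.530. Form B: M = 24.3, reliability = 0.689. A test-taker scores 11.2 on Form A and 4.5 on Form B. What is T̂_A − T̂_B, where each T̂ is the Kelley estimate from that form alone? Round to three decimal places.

7.357

T̂_A = 0.530(11.2) + 0.470(25.7) = 18.01500
T̂_B = 0.689(4.5) + 0.311(24.3) = 10.65780
T̂_A − T̂_B = 7.35720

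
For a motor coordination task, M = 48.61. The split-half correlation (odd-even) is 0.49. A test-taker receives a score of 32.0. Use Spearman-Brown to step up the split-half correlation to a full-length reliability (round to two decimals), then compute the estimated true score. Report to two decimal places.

37.65

Spearman-Brown: ρ = 2r/(1 + r) = 2(0.49)/(1 + 0.49) = 0.980/1.49 = 0.6577 → 0.66
T̂ = 0.66(32.0) + 0.34(48.61) = 21.120 + 16.5274 = 37.647 → 37.65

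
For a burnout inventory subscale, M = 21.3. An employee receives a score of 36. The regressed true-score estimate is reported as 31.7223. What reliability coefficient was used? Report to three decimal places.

T̂ = ρX + (1 − ρ)μ  ⇒  T̂ − μ = ρ(X − μ)
ρ = (T̂ − μ)/(X − μ) = (31.7223 − 21.3) / (36 − 21.3) = 10.4223 / 14.7 = 0.70900

0.709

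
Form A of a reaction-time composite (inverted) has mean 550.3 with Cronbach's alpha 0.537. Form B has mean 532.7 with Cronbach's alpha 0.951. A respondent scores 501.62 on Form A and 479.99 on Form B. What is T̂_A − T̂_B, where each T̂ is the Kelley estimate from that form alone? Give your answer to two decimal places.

41.59

T̂_A = 0.537(501.62) + 0.463(550.3) = 524.1588
T̂_B = 0.951(479.99) + 0.049(532.7) = 482.5728
T̂_A − T̂_B = 41.5861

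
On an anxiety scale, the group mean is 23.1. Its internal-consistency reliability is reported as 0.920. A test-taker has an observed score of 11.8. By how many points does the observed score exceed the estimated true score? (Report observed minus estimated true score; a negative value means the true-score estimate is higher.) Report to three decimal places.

T̂ = 0.920(11.8) + 0.080(23.1) = 10.8560 + 1.8480 = 12.70400 → 12.7040
X − T̂ = 11.8 − 12.7040 = -0.9040 → -0.904

-0.904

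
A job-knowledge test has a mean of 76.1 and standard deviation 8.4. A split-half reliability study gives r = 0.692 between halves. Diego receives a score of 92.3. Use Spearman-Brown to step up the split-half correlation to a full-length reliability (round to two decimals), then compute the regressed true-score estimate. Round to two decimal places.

89.38

Spearman-Brown: ρ = 2r/(1 + r) = 2(0.692)/(1 + 0.692) = 1.3840/1.692 = 0.8180 → 0.82
T̂ = ρX + (1 − ρ)μ
  = 0.82 × 92.3 + 0.18 × 76.1
  = 75.686 + 13.698
  = 89.384
  ≈ 89.38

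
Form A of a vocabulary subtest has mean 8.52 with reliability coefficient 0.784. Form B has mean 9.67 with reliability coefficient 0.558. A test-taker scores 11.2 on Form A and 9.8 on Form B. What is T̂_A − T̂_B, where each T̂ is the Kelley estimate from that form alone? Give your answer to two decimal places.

0.88

T̂_A = 0.784(11.2) + 0.216(8.52) = 10.6211
T̂_B = 0.558(9.8) + 0.442(9.67) = 9.7425
T̂_A − T̂_B = 0.8786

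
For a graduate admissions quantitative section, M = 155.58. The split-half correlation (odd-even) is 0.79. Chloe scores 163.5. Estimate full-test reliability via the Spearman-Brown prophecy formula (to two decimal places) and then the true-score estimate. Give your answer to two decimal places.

Spearman-Brown: ρ = 2r/(1 + r) = 2(0.79)/(1 + 0.79) = 1.580/1.79 = 0.8827 → 0.88
Regress the observed score toward the mean by the unreliability: T̂ = 0.88·163.5 + 0.12·155.58 = 143.880 + 18.6696 = 162.550.

162.55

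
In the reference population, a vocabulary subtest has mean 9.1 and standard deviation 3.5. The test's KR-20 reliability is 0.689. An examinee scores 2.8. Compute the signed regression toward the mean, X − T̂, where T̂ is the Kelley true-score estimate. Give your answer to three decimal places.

Regress the observed score toward the mean by the unreliability: T̂ = 0.689·2.8 + 0.311·9.1 = 1.9292 + 2.8301 = 4.75930.
X − T̂ = 2.8 − 4.7593 = -1.9593 → -1.959

-1.959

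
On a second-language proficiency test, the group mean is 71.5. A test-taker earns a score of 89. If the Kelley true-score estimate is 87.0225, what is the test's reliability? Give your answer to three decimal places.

T̂ = ρX + (1 − ρ)μ  ⇒  T̂ − μ = ρ(X − μ)
ρ = (T̂ − μ)/(X − μ) = (87.0225 − 71.5) / (89 − 71.5) = 15.5225 / 17.5 = 0.88700

0.887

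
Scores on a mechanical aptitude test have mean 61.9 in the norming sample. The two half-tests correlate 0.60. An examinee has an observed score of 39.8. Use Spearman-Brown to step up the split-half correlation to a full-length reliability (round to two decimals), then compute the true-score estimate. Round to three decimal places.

Spearman-Brown: ρ = 2r/(1 + r) = 2(0.60)/(1 + 0.60) = 1.200/1.60 = 0.7500 → 0.75
T̂ = ρX + (1 − ρ)μ
  = 0.75 × 39.8 + 0.25 × 61.9
  = 29.850 + 15.475
  = 45.3250
  ≈ 45.325

45.325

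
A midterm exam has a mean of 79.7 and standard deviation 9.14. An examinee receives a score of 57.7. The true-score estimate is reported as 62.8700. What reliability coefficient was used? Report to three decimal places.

T̂ = ρX + (1 − ρ)μ  ⇒  T̂ − μ = ρ(X − μ)
ρ = (T̂ − μ)/(X − μ) = (62.8700 − 79.7) / (57.7 − 79.7) = -16.8300 / -22.0 = 0.76500

0.765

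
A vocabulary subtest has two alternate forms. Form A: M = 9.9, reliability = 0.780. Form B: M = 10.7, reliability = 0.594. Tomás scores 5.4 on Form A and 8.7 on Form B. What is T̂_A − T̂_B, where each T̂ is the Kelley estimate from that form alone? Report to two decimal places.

T̂_A = 0.780(5.4) + 0.220(9.9) = 6.3900
T̂_B = 0.594(8.7) + 0.406(10.7) = 9.5120
T̂_A − T̂_B = -3.1220

-3.12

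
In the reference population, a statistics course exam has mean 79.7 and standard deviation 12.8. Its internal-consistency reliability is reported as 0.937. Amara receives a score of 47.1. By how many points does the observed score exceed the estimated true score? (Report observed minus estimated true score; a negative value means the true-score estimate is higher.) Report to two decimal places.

-2.05

T̂ = 0.937(47.1) + 0.063(79.7) = 44.1327 + 5.0211 = 49.1538 → 49.154
X − T̂ = 47.1 − 49.154 = -2.054 → -2.05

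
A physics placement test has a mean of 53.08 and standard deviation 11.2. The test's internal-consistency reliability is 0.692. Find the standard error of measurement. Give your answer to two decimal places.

6.22

SEM = SD · √(1 − ρ) = 11.2 × √0.308 = 11.2 × 0.5550 = 6.216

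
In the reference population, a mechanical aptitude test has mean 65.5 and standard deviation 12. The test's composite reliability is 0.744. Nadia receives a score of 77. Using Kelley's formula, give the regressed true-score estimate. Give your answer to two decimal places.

T̂ = 0.744(77) + 0.256(65.5) = 57.288 + 16.7680 = 74.056 → 74.06

74.06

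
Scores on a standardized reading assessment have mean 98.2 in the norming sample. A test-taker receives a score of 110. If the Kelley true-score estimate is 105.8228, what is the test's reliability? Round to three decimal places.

0.646

T̂ = ρX + (1 − ρ)μ  ⇒  T̂ − μ = ρ(X − μ)
ρ = (T̂ − μ)/(X − μ) = (105.8228 − 98.2) / (110 − 98.2) = 7.6228 / 11.8 = 0.64600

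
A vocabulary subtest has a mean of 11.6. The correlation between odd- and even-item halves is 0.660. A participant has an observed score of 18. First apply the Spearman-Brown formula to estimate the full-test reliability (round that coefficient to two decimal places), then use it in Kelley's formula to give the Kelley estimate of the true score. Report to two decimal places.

16.72

Spearman-Brown: ρ = 2r/(1 + r) = 2(0.660)/(1 + 0.660) = 1.3200/1.660 = 0.7952 → 0.80
T̂ = 0.80(18) + 0.20(11.6) = 14.40 + 2.320 = 16.720 → 16.72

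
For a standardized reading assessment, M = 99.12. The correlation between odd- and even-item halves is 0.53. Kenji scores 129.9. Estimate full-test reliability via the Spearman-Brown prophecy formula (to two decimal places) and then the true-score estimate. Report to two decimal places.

Spearman-Brown: ρ = 2r/(1 + r) = 2(0.53)/(1 + 0.53) = 1.060/1.53 = 0.6928 → 0.69
T̂ = ρX + (1 − ρ)μ
  = 0.69 × 129.9 + 0.31 × 99.12
  = 89.631 + 30.7272
  = 120.358
  ≈ 120.36

120.36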